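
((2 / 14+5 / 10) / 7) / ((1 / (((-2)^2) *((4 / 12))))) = 6 / 49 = 0.12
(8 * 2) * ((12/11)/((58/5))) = 480/319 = 1.50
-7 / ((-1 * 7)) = 1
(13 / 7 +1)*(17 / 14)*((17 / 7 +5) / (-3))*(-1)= 8840 / 1029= 8.59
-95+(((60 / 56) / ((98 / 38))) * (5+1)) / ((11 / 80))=-290035 / 3773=-76.87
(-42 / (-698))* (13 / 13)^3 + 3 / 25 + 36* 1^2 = 315672 / 8725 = 36.18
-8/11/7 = -8/77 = -0.10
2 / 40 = 1 / 20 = 0.05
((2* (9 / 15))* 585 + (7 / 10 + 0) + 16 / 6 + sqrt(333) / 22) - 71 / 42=3* sqrt(37) / 22 + 73886 / 105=704.51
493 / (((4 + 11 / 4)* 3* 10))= 986 / 405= 2.43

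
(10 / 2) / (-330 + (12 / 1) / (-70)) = -175 / 11556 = -0.02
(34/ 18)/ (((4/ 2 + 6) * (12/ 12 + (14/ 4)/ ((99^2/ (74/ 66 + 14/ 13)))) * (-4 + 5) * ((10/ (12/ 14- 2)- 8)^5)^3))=-2131935061082112/ 20711926257721884497544668848281937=-0.00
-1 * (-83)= 83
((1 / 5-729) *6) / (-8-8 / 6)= 16398 / 35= 468.51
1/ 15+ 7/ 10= 23/ 30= 0.77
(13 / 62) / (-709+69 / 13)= -169 / 567176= -0.00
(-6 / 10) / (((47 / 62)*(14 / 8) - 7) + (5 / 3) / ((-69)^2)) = 0.11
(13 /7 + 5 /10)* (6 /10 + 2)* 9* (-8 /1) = -15444 /35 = -441.26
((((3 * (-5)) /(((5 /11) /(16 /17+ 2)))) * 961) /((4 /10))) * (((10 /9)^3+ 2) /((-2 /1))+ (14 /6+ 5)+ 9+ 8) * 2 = -43631802500 /4131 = -10562043.69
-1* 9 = -9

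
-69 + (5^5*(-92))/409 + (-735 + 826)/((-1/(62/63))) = -3171143/3681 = -861.49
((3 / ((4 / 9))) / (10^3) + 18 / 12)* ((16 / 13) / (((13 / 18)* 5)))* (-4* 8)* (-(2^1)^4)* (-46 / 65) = -1277531136 / 6865625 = -186.08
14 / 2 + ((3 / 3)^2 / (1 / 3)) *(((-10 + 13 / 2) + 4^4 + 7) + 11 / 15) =7877 / 10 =787.70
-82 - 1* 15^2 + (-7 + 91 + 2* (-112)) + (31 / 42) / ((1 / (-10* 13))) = -542.95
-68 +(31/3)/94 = -67.89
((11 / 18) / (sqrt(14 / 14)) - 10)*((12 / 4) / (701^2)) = -169 / 2948406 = -0.00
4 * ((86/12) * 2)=172/3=57.33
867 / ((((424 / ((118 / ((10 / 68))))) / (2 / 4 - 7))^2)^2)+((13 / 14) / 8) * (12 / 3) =175426132527740965429 / 8837338720000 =19850561.13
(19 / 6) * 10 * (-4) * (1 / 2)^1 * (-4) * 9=2280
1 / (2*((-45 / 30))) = -1 / 3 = -0.33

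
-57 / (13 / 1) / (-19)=3 / 13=0.23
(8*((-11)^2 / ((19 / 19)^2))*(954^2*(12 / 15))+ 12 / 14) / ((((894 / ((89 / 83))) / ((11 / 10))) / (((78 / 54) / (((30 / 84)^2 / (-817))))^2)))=15010612451098396380248 / 188578125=79598906029521.70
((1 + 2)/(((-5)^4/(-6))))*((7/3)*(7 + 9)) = -672/625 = -1.08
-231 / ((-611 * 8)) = 231 / 4888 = 0.05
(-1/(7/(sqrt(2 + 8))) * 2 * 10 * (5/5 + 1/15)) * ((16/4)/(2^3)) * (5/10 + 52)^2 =-4200 * sqrt(10) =-13281.57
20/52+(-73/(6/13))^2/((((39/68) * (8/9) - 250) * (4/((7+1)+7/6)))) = -229.40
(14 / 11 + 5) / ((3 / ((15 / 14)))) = 345 / 154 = 2.24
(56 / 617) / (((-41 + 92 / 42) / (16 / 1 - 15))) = -1176 / 502855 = -0.00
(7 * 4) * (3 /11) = 84 /11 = 7.64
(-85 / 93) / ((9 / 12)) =-340 / 279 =-1.22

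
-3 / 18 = -0.17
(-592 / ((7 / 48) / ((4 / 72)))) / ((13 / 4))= -18944 / 273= -69.39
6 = 6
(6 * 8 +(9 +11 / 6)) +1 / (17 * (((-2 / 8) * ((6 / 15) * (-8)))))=12017 / 204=58.91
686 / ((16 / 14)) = 2401 / 4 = 600.25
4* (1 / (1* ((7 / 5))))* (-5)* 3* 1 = -300 / 7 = -42.86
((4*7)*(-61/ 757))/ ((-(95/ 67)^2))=7667212/ 6831925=1.12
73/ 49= 1.49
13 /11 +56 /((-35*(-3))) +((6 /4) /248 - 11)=-759377 /81840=-9.28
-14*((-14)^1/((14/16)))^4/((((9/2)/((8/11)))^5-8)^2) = -1008806316530991104/90278728214814395881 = -0.01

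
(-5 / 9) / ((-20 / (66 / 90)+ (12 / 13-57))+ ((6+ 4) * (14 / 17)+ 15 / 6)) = 24310 / 3177459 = 0.01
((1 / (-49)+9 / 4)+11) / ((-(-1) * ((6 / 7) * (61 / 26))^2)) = 438217 / 133956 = 3.27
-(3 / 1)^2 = -9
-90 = -90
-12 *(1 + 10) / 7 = -132 / 7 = -18.86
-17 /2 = -8.50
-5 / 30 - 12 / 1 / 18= -5 / 6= -0.83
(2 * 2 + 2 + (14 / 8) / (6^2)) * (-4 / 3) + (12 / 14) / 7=-7.94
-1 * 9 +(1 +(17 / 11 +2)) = -49 / 11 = -4.45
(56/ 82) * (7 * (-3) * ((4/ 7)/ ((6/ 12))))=-672/ 41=-16.39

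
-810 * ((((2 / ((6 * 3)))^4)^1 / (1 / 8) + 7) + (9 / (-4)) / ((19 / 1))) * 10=-85800275 / 1539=-55750.67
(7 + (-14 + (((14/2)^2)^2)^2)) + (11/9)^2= 466948435/81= 5764795.49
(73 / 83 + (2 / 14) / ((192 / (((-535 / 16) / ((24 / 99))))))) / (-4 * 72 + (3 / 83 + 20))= -3697657 / 1275387904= -0.00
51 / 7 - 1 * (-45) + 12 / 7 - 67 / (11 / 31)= -1483 / 11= -134.82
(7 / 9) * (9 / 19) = 7 / 19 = 0.37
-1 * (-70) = 70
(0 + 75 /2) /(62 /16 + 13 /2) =300 /83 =3.61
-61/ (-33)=1.85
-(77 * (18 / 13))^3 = -2662500456 / 2197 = -1211880.04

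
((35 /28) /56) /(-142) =-5 /31808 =-0.00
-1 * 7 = -7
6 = 6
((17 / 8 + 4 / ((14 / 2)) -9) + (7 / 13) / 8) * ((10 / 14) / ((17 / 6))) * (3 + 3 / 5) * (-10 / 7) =612900 / 75803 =8.09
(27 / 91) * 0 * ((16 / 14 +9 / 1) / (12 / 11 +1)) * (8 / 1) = 0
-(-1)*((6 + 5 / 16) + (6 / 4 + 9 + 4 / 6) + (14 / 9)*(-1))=2293 / 144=15.92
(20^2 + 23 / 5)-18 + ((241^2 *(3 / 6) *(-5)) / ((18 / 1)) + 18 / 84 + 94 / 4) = -9647179 / 1260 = -7656.49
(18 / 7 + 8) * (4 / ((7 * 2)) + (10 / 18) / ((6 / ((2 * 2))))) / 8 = 1147 / 1323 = 0.87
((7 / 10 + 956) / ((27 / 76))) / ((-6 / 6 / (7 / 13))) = -1450.04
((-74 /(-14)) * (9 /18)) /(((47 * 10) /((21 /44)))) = 111 /41360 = 0.00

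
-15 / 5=-3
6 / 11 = 0.55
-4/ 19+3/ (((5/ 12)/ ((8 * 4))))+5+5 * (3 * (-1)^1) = 20918/ 95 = 220.19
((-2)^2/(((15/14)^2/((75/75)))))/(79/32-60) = -3584/59175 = -0.06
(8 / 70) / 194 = 2 / 3395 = 0.00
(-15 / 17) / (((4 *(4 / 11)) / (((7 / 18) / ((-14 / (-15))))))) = -275 / 1088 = -0.25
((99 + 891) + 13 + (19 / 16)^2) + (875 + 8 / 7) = 3369951 / 1792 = 1880.55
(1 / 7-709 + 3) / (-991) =4941 / 6937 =0.71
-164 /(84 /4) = -164 /21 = -7.81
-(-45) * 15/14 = 675/14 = 48.21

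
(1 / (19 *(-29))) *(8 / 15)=-8 / 8265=-0.00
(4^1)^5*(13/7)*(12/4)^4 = 154038.86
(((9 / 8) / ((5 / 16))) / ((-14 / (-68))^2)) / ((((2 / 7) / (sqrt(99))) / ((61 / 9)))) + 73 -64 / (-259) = 18971 / 259 + 211548 * sqrt(11) / 35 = 20119.69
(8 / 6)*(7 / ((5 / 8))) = 224 / 15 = 14.93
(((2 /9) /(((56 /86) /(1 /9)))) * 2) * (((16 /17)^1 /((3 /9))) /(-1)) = -688 /3213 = -0.21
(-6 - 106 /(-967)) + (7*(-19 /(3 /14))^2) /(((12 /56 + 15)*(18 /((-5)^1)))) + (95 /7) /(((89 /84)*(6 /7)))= -1478478087862 /1484844939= -995.71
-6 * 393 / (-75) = 31.44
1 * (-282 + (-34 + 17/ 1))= -299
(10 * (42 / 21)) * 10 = 200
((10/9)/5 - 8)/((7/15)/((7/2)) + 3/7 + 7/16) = -7.78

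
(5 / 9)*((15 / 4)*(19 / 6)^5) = 61902475 / 93312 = 663.39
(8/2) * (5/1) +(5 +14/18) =25.78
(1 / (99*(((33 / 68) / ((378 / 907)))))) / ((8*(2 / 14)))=833 / 109747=0.01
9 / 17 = 0.53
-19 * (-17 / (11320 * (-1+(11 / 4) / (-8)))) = -1292 / 60845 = -0.02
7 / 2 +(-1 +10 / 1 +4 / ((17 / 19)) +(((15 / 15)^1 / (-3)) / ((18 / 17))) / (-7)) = 17.02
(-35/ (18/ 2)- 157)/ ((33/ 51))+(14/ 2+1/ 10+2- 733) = -962821/ 990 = -972.55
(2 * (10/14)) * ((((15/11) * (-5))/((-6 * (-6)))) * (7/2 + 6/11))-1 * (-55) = 547895/10164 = 53.91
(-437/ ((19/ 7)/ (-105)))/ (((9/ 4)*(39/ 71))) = 1600340/ 117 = 13678.12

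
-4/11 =-0.36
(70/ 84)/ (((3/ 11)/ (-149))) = -8195/ 18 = -455.28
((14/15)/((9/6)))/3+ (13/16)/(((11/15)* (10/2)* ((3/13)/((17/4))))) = 4.29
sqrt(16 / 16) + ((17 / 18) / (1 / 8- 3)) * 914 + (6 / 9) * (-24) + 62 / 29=-313.11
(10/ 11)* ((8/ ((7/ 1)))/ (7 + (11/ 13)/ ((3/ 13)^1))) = 15/ 154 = 0.10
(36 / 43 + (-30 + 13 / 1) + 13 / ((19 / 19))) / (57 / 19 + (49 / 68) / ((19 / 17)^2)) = -196384 / 222095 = -0.88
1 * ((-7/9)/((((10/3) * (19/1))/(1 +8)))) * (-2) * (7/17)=0.09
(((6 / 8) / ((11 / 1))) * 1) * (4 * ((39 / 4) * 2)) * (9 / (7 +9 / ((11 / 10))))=1053 / 334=3.15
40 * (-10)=-400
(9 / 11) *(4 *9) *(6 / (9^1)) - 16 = 40 / 11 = 3.64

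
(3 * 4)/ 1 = 12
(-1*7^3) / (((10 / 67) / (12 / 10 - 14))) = 735392 / 25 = 29415.68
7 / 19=0.37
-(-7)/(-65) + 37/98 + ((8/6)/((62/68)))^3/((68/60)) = 5173677361/1707918030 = 3.03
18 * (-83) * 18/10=-13446/5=-2689.20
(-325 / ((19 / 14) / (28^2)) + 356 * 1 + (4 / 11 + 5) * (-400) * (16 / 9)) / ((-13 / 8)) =2877260512 / 24453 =117664.93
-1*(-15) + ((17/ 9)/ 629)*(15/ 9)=15.01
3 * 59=177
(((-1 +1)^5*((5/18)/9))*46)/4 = 0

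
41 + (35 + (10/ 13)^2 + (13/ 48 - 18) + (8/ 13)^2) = 480565/ 8112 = 59.24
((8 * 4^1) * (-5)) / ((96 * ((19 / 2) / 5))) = -50 / 57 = -0.88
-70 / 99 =-0.71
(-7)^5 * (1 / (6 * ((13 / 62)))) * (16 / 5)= -8336272 / 195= -42750.11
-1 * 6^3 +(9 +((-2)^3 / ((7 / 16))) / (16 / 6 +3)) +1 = -24898 / 119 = -209.23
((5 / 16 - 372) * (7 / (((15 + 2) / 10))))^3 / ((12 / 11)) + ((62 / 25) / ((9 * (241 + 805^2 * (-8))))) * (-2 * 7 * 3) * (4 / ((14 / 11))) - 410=-3286190355.58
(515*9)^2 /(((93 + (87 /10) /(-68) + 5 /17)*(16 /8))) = 7304296500 /63353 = 115295.20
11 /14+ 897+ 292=16657 /14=1189.79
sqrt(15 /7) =sqrt(105) /7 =1.46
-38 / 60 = -19 / 30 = -0.63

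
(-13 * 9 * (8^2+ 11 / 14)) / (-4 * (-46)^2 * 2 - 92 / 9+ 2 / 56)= 1910142 / 4268423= 0.45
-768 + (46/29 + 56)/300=-667993/870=-767.81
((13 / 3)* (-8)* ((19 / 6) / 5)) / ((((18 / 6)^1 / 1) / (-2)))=1976 / 135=14.64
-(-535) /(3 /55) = 29425 /3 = 9808.33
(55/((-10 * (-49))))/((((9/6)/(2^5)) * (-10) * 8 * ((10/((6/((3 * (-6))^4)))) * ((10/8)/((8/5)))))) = -44/200930625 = -0.00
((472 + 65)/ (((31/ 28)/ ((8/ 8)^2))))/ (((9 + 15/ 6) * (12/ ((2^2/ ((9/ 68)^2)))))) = 46350976/ 57753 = 802.57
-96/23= -4.17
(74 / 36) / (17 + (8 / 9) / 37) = 1369 / 11338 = 0.12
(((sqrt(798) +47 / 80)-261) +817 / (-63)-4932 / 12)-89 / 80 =-1727443 / 2520 +sqrt(798) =-657.24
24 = 24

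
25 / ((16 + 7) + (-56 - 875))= -0.03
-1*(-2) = 2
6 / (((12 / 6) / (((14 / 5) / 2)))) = 21 / 5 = 4.20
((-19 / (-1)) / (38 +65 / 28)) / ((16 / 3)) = 399 / 4516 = 0.09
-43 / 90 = -0.48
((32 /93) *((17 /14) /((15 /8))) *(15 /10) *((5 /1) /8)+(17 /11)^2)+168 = 13438123 /78771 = 170.60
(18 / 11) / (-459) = -2 / 561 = -0.00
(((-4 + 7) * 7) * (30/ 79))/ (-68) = -315/ 2686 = -0.12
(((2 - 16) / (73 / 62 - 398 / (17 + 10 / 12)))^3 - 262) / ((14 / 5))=-1052343785924209 / 11258902960025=-93.47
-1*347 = -347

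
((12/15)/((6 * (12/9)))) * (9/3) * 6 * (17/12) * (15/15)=51/20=2.55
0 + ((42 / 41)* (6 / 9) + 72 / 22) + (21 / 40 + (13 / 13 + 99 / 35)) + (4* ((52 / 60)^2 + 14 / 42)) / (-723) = 34113967759 / 4108519800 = 8.30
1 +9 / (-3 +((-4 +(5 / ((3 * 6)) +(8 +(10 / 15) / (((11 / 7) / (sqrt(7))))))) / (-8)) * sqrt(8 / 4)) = -1.28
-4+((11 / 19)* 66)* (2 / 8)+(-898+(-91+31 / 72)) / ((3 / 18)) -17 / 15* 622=-2519703 / 380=-6630.80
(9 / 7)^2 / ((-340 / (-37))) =2997 / 16660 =0.18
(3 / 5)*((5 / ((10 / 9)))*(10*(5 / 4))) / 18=15 / 8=1.88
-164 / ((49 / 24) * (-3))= 1312 / 49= 26.78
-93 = -93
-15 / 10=-3 / 2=-1.50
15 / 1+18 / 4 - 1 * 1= 37 / 2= 18.50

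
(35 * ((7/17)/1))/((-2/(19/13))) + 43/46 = -48781/5083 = -9.60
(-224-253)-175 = -652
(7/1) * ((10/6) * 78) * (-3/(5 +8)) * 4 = -840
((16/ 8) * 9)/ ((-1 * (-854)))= 9/ 427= 0.02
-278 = -278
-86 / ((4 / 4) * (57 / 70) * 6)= -17.60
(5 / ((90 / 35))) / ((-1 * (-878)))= 35 / 15804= 0.00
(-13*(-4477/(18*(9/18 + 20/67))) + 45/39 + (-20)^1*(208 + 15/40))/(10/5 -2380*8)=2930833/476673444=0.01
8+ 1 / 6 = 49 / 6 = 8.17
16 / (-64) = -1 / 4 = -0.25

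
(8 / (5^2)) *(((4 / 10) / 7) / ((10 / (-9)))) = -0.02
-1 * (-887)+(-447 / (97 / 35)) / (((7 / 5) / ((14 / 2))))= 7814 / 97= 80.56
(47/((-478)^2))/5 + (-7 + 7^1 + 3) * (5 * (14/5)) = 42.00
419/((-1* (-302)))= 419/302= 1.39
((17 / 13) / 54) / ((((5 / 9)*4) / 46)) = 391 / 780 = 0.50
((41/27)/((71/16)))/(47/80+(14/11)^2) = 6350080/40960539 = 0.16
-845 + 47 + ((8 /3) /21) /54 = -1357394 /1701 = -798.00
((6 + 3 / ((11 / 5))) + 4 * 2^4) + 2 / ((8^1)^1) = 3151 / 44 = 71.61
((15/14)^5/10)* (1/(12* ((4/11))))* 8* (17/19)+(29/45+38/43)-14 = -968108897867/79092397440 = -12.24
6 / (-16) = -3 / 8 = -0.38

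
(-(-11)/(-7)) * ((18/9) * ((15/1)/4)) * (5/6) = -275/28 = -9.82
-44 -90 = -134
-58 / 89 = -0.65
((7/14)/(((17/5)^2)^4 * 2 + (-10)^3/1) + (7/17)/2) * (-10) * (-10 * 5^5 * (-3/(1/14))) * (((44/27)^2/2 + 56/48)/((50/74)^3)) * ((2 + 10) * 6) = -1632307062058292931640/1037408075973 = -1573447421.38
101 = 101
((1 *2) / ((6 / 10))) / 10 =1 / 3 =0.33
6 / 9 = 2 / 3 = 0.67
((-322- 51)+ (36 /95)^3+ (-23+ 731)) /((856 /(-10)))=-287267281 /73391300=-3.91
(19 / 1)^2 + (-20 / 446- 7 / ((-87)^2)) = 609249956 / 1687887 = 360.95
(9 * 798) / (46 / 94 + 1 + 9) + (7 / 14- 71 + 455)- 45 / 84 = 14751755 / 13804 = 1068.66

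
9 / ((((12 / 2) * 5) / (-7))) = -21 / 10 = -2.10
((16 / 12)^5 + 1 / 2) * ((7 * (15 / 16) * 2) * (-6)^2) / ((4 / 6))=80185 / 24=3341.04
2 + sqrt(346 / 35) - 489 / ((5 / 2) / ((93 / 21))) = -30248 / 35 + sqrt(12110) / 35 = -861.08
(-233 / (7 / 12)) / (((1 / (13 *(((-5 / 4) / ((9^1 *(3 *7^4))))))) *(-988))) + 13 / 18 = 8301493 / 11495988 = 0.72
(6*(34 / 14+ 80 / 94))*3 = 19422 / 329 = 59.03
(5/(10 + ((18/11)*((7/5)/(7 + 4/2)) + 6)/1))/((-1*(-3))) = 275/2682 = 0.10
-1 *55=-55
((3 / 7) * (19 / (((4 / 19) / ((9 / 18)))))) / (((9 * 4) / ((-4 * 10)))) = -1805 / 84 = -21.49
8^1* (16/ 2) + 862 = 926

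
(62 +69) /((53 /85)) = 11135 /53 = 210.09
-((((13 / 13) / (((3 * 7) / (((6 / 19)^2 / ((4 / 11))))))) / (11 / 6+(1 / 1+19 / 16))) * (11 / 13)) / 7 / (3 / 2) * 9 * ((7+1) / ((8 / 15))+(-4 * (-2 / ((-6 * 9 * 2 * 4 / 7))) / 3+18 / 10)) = -536272 / 13586235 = -0.04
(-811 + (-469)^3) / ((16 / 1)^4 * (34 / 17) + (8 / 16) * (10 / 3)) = -787.06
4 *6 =24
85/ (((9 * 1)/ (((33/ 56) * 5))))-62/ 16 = 23.95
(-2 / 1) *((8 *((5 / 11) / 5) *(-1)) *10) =160 / 11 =14.55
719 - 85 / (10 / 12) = 617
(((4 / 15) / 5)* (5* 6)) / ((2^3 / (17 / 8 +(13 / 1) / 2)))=69 / 40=1.72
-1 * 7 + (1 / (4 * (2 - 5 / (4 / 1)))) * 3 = -6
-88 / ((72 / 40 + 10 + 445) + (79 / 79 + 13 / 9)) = -0.19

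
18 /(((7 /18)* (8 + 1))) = 36 /7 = 5.14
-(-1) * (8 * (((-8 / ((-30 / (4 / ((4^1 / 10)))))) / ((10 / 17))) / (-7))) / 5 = -1.04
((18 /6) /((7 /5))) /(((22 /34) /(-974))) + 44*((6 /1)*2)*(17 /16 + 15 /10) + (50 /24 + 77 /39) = -7481581 /4004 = -1868.53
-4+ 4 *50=196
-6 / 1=-6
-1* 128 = -128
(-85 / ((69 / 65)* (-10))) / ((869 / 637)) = 703885 / 119922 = 5.87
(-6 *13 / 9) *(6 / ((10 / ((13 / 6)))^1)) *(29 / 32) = -4901 / 480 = -10.21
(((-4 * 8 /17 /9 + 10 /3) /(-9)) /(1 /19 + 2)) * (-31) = 281542 /53703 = 5.24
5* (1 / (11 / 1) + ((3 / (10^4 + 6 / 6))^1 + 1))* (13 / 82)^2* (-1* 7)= -710066175 / 739713964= -0.96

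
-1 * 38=-38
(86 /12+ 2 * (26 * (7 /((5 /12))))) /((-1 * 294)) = -26423 /8820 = -3.00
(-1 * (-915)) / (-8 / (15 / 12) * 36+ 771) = 1525 / 901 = 1.69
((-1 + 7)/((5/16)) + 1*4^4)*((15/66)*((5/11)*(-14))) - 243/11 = -50833/121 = -420.11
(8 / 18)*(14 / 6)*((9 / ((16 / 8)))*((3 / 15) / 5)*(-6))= -28 / 25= -1.12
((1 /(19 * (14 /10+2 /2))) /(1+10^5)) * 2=5 /11400114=0.00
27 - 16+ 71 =82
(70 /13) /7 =10 /13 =0.77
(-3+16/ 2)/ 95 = 0.05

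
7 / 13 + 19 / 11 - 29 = -3823 / 143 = -26.73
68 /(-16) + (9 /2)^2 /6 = -7 /8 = -0.88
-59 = -59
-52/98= -26/49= -0.53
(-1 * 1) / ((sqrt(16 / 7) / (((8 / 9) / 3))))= -2 * sqrt(7) / 27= -0.20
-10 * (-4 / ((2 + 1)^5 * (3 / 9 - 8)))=-40 / 1863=-0.02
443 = 443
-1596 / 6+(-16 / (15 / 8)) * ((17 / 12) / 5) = -60394 / 225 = -268.42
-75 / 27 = -25 / 9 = -2.78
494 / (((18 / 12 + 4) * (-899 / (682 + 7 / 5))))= -3375996 / 49445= -68.28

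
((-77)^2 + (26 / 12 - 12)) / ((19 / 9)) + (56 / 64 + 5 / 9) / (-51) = 195614663 / 69768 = 2803.79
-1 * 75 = -75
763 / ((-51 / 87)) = -1301.59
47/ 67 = 0.70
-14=-14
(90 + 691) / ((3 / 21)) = 5467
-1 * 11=-11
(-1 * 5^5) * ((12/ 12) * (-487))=1521875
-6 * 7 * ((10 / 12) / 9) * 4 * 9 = -140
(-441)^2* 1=194481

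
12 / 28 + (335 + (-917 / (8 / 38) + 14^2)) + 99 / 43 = -4601711 / 1204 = -3822.02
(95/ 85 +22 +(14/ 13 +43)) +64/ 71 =1068494/ 15691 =68.10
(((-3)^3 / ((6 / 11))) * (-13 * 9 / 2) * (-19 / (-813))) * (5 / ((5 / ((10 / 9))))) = 40755 / 542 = 75.19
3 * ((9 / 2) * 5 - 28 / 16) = 249 / 4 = 62.25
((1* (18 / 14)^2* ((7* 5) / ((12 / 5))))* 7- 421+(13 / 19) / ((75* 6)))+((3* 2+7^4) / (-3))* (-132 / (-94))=-1108245503 / 803700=-1378.93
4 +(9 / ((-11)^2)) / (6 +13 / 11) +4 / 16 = 14809 / 3476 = 4.26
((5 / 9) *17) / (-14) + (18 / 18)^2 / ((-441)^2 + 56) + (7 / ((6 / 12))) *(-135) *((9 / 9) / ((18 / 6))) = -2208411797 / 3501666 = -630.67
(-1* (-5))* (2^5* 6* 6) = 5760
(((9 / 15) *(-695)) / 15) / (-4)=139 / 20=6.95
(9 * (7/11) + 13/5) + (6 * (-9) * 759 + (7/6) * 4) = -6760546/165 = -40973.01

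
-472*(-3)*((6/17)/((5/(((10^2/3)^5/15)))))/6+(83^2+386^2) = 189443960935/4131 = 45859104.56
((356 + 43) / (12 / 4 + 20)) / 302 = 399 / 6946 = 0.06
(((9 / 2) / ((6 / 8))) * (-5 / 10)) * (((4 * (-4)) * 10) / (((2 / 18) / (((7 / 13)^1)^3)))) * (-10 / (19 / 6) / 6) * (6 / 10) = -8890560 / 41743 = -212.98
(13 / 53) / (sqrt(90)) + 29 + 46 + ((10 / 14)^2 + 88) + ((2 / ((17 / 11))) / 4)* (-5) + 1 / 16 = 13* sqrt(10) / 1590 + 2158537 / 13328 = 161.98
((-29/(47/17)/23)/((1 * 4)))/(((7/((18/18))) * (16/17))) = -8381/484288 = -0.02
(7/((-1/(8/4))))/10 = -7/5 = -1.40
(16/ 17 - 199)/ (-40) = 3367/ 680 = 4.95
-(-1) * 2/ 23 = 2/ 23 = 0.09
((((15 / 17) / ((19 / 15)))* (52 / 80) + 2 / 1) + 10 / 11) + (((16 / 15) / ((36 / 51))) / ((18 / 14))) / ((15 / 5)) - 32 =-487746163 / 17267580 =-28.25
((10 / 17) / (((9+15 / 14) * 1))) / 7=20 / 2397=0.01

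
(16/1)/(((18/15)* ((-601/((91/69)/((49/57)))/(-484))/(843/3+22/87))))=117008800480/25254621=4633.16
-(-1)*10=10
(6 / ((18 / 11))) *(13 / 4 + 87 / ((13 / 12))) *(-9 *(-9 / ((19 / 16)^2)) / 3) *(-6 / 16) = -10323720 / 4693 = -2199.81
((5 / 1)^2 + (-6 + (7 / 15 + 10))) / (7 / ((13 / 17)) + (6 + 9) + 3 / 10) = 676 / 561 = 1.20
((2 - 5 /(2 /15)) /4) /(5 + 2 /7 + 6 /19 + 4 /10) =-47215 /31928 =-1.48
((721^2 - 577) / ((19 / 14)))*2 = 14539392 / 19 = 765231.16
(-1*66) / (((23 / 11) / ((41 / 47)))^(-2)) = -7011366 / 18491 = -379.18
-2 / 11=-0.18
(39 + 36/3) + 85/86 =51.99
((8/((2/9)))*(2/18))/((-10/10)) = -4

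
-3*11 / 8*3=-99 / 8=-12.38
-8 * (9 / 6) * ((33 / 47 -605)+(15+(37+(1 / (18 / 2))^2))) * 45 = 42051020 / 141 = 298234.18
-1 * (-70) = 70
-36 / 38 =-18 / 19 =-0.95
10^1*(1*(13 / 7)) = 130 / 7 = 18.57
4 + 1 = 5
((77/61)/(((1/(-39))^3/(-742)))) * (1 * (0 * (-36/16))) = 0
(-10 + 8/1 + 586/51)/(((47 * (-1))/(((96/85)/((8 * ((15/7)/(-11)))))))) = 149072/1018725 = 0.15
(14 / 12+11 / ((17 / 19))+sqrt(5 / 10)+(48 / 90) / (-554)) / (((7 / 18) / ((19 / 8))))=171*sqrt(2) / 56+108383733 / 1318520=86.52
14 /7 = 2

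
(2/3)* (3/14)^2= 0.03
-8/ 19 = -0.42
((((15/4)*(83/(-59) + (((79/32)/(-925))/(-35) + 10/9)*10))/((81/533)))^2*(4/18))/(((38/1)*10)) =80977145442078363437089/2414416362611936256000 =33.54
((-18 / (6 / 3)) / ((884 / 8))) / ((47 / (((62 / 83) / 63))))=-124 / 6034847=-0.00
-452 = -452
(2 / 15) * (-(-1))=2 / 15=0.13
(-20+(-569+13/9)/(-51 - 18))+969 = 594437/621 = 957.23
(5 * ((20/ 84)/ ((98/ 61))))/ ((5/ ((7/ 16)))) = 305/ 4704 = 0.06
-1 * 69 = -69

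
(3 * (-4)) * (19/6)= -38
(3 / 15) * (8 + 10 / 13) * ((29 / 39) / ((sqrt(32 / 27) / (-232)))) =-95874 * sqrt(6) / 845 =-277.92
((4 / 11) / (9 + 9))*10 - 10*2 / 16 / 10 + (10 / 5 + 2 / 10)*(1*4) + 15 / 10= 10.38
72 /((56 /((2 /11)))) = 18 /77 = 0.23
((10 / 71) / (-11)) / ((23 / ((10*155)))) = -15500 / 17963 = -0.86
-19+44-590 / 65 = 207 / 13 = 15.92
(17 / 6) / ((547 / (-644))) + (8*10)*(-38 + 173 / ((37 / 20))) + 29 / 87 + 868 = 322169177 / 60717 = 5306.08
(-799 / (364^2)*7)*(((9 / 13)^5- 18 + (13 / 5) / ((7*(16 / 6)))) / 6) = 490133918609 / 3935586986240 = 0.12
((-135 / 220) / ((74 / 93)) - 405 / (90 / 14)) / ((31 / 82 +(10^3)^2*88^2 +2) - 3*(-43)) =-8513199 / 1033793041538444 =-0.00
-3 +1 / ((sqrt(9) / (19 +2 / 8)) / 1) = 41 / 12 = 3.42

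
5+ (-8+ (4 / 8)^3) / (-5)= 263 / 40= 6.58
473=473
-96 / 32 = -3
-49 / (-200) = 49 / 200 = 0.24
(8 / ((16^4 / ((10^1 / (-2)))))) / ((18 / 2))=-5 / 73728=-0.00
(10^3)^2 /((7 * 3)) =1000000 /21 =47619.05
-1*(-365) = 365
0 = 0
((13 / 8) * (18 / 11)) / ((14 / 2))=117 / 308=0.38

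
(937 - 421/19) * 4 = 69528/19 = 3659.37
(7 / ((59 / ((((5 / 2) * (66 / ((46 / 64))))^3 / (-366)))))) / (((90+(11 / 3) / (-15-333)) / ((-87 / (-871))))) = -15597978181632000 / 3583238135207107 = -4.35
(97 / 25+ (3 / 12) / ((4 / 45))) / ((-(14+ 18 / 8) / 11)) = -29447 / 6500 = -4.53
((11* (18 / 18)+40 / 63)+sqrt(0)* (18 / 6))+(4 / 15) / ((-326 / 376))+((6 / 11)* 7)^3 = 4578161953 / 68340195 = 66.99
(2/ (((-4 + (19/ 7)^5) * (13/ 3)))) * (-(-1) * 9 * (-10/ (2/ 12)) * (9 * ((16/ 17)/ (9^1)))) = -290424960/ 177453497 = -1.64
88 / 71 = 1.24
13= 13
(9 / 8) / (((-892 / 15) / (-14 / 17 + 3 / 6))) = 1485 / 242624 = 0.01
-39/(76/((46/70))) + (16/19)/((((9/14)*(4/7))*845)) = -0.33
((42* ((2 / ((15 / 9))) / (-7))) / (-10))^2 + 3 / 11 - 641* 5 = -22028936 / 6875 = -3204.21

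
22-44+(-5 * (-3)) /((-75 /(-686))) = 576 /5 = 115.20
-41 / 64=-0.64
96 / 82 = 48 / 41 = 1.17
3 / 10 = 0.30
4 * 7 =28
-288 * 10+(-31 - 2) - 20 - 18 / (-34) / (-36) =-199445 / 68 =-2933.01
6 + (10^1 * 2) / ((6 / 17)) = 188 / 3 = 62.67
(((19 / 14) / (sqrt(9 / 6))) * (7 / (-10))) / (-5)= 19 * sqrt(6) / 300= 0.16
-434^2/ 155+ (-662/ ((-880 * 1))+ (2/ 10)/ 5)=-2671697/ 2200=-1214.41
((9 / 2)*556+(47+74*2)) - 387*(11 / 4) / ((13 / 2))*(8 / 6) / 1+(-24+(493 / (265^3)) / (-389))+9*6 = 236090207342216 / 94108873625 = 2508.69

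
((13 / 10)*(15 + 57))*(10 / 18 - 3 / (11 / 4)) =-50.11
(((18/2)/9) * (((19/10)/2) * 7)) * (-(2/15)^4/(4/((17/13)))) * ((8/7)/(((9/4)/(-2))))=20672/29615625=0.00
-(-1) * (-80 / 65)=-16 / 13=-1.23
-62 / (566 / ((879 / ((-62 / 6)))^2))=-6953769 / 8773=-792.63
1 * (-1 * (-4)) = 4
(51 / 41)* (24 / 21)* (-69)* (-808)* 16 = 363949056 / 287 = 1268115.18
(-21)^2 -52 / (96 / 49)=9947 / 24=414.46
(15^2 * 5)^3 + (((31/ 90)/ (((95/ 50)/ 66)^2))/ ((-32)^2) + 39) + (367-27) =65792267531587/ 46208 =1423828504.41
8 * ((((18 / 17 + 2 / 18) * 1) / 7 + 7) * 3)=61408 / 357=172.01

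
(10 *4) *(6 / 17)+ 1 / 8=1937 / 136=14.24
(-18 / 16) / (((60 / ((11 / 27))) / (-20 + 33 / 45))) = 3179 / 21600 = 0.15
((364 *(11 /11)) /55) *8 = 52.95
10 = 10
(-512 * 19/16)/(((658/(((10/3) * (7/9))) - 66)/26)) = -79040/939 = -84.17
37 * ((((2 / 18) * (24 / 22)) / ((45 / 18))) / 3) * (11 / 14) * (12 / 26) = 296 / 1365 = 0.22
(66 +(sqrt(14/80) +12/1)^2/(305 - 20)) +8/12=67.21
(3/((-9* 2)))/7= -1/42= -0.02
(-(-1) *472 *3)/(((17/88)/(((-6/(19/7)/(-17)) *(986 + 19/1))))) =5259703680/5491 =957877.20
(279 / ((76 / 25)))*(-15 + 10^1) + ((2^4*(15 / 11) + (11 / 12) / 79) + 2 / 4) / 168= -2181426965 / 4755168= -458.75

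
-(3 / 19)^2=-9 / 361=-0.02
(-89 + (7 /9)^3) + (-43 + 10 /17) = -1622755 /12393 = -130.94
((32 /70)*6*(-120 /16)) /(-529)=144 /3703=0.04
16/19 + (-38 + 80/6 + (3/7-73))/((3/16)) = -619760/1197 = -517.76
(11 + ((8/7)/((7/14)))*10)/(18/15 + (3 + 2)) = 1185/217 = 5.46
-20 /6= -10 /3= -3.33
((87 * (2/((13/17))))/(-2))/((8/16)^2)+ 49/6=-34859/78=-446.91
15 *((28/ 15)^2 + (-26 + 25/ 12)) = -18389/ 60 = -306.48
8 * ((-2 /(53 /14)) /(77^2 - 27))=-112 /156403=-0.00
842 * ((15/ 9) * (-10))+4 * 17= -41896/ 3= -13965.33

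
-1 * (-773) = 773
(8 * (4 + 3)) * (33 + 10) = 2408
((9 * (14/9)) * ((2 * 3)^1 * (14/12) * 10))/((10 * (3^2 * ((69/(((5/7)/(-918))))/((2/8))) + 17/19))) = -9310/303281411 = -0.00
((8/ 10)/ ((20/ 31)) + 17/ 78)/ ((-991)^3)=-0.00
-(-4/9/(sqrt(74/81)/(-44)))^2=-15488/37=-418.59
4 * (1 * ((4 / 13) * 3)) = 48 / 13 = 3.69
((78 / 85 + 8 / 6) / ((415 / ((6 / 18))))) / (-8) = -287 / 1269900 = -0.00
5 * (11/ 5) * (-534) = -5874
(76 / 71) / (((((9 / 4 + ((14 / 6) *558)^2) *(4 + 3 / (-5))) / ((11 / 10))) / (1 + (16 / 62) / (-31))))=1593416 / 7865261999775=0.00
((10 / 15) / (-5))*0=0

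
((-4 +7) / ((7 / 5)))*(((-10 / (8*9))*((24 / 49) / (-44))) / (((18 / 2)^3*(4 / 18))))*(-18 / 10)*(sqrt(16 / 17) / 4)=-5*sqrt(17) / 2309076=-0.00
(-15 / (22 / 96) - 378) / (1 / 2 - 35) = 3252 / 253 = 12.85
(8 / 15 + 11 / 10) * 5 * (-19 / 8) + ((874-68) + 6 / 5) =189073 / 240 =787.80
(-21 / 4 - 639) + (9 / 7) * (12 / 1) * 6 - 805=-1356.68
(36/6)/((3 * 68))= 1/34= 0.03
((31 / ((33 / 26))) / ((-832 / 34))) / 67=-527 / 35376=-0.01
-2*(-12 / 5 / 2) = 12 / 5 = 2.40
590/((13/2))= 90.77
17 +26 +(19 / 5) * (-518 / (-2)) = 5136 / 5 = 1027.20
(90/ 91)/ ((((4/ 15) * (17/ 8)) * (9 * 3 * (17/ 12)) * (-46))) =-600/ 604877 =-0.00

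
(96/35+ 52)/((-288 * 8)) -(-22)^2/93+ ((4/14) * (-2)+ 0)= -3624449/624960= -5.80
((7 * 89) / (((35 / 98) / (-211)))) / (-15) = 1840342 / 75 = 24537.89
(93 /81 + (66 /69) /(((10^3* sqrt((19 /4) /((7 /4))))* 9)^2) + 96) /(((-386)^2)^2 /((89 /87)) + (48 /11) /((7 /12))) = 11782887155027681 /2632059222152003928000000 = 0.00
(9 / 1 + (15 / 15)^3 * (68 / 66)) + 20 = 991 / 33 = 30.03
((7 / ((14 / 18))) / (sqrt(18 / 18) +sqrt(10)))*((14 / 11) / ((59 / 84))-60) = 37764 / 649-37764*sqrt(10) / 649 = -125.82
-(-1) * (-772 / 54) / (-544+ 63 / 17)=0.03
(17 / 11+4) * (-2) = -122 / 11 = -11.09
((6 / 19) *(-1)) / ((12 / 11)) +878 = 33353 / 38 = 877.71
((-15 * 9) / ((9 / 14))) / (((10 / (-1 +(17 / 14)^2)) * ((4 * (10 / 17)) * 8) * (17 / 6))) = -837 / 4480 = -0.19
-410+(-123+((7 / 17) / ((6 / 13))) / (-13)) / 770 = -32213953 / 78540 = -410.16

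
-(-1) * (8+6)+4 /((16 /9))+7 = 93 /4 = 23.25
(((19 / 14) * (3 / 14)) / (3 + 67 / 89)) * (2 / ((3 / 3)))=5073 / 32732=0.15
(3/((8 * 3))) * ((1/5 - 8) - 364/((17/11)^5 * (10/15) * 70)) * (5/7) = -2201979/2839714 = -0.78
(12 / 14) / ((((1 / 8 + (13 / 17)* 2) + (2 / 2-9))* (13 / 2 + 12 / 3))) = -544 / 42287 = -0.01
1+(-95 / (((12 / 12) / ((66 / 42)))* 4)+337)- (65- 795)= 28859 / 28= 1030.68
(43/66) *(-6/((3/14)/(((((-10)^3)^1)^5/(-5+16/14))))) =-4214000000000000000/891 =-4729517396184062.85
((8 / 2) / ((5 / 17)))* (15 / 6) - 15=19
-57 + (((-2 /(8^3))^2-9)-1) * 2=-2523135 /32768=-77.00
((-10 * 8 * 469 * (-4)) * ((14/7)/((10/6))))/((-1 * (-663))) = 60032/221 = 271.64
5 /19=0.26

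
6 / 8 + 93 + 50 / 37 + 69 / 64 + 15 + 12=291689 / 2368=123.18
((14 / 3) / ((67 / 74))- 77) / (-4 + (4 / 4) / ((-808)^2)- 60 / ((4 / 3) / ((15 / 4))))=9428009024 / 22669233255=0.42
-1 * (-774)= 774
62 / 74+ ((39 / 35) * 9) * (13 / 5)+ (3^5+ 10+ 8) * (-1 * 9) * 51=-775524269 / 6475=-119772.09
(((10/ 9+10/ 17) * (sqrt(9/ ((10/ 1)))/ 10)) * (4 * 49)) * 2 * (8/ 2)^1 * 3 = 20384 * sqrt(10)/ 85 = 758.35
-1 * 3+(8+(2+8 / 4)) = 9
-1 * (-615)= 615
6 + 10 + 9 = 25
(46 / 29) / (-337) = -0.00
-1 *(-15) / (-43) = -15 / 43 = -0.35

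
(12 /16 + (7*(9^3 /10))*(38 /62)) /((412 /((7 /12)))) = 453551 /1021760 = 0.44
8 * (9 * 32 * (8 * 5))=92160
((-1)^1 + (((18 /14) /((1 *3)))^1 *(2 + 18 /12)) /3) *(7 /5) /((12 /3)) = -7 /40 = -0.18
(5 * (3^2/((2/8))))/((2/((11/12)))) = 165/2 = 82.50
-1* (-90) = 90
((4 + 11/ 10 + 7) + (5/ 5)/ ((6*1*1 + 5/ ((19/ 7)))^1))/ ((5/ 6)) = 14.67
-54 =-54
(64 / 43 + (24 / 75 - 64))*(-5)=310.96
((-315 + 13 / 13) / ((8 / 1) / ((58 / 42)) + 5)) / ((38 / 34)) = -154802 / 5947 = -26.03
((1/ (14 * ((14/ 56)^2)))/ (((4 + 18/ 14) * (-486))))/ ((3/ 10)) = -40/ 26973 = -0.00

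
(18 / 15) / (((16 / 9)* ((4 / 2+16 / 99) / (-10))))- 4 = -6097 / 856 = -7.12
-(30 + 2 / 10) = -151 / 5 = -30.20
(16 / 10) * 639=5112 / 5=1022.40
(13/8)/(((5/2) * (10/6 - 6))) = -3/20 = -0.15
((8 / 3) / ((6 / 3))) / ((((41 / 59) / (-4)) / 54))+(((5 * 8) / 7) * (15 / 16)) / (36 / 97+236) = -414.42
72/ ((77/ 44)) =288/ 7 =41.14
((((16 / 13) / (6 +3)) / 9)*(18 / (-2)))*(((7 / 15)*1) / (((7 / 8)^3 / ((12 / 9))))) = -32768 / 257985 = -0.13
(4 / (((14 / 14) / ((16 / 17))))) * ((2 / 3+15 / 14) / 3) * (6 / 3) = 4672 / 1071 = 4.36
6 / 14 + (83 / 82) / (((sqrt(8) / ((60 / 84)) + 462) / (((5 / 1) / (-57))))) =2075 * sqrt(2) / 1781364228 + 254366479 / 593788076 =0.43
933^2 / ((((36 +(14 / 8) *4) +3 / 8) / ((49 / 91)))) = 48747384 / 4511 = 10806.34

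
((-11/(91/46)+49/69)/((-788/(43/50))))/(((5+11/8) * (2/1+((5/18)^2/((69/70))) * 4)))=7071651/19699621760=0.00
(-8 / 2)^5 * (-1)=1024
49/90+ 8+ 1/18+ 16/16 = 48/5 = 9.60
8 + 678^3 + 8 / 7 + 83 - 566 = 2181656947 / 7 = 311665278.14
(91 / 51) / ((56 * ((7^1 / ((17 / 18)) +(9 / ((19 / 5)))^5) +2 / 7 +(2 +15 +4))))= 225325009 / 729953399040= 0.00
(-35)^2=1225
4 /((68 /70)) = 70 /17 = 4.12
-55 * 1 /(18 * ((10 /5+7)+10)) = -55 /342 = -0.16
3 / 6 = 0.50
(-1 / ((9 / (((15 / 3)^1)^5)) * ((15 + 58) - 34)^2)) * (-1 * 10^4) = 31250000 / 13689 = 2282.85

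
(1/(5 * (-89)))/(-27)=1/12015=0.00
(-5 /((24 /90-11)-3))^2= 5625 /42436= 0.13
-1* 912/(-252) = 76/21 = 3.62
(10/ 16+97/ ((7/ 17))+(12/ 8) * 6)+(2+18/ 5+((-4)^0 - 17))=65743/ 280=234.80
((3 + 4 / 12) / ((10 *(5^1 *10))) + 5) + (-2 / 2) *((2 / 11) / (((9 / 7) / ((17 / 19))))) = 458977 / 94050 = 4.88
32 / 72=4 / 9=0.44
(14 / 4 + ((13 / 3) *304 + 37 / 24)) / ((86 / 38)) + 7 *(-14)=167289 / 344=486.31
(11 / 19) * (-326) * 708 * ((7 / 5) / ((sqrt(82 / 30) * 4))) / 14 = -317361 * sqrt(615) / 3895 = -2020.62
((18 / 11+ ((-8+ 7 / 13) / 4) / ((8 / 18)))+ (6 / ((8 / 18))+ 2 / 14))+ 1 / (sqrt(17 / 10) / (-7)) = 177491 / 16016 - 7 *sqrt(170) / 17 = 5.71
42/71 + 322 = 22904/71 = 322.59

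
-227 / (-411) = 227 / 411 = 0.55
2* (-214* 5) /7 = -2140 /7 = -305.71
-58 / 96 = -0.60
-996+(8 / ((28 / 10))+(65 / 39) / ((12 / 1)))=-250237 / 252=-993.00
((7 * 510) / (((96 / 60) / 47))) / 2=419475 / 8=52434.38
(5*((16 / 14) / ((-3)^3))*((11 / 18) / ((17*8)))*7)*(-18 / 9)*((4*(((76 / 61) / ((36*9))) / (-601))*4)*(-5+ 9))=-66880 / 12267173871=-0.00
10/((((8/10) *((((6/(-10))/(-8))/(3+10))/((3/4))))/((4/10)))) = 650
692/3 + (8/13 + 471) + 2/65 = 136951/195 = 702.31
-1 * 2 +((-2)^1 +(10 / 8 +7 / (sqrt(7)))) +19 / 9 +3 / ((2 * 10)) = -22 / 45 +sqrt(7) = 2.16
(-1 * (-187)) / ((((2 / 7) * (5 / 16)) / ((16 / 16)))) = 10472 / 5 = 2094.40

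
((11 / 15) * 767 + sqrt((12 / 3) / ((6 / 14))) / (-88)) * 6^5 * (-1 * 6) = -131212224 / 5 + 3888 * sqrt(21) / 11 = -26240825.07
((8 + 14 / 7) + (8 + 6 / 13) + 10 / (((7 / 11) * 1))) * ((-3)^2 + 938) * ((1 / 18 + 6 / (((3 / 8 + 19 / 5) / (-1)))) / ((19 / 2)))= -12231291010 / 2598687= -4706.72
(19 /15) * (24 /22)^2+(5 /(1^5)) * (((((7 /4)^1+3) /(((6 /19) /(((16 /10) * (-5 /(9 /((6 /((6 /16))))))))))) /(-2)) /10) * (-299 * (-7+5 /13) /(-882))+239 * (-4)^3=-111041481556 /7203735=-15414.43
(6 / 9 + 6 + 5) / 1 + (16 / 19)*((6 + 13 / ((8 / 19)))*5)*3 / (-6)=-3760 / 57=-65.96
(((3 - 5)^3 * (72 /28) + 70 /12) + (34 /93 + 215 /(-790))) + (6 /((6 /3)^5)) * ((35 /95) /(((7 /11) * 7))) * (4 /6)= -114399503 /7817208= -14.63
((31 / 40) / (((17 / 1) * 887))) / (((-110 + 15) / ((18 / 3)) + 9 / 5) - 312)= -93 / 589950796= -0.00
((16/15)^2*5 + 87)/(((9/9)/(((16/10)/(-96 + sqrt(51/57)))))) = -20287744/13131525 - 33368*sqrt(323)/39394575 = -1.56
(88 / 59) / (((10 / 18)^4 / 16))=9237888 / 36875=250.52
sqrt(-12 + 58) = sqrt(46) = 6.78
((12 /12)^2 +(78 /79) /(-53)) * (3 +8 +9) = 82180 /4187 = 19.63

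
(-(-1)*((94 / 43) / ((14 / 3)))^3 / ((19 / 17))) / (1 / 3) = 142964271 / 518147119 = 0.28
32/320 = 0.10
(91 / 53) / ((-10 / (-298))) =13559 / 265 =51.17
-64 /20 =-16 /5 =-3.20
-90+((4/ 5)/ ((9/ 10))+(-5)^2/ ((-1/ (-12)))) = 1898/ 9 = 210.89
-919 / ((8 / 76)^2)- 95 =-332139 / 4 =-83034.75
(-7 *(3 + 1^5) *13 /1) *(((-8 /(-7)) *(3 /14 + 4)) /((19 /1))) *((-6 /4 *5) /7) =92040 /931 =98.86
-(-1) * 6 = 6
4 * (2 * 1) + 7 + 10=25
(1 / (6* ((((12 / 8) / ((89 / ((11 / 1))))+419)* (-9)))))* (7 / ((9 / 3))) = -623 / 6043815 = -0.00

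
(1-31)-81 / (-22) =-579 / 22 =-26.32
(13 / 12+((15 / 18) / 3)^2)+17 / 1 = 1471 / 81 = 18.16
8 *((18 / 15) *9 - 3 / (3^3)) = 3848 / 45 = 85.51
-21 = -21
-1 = -1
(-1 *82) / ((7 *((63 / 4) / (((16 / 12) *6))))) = -2624 / 441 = -5.95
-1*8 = -8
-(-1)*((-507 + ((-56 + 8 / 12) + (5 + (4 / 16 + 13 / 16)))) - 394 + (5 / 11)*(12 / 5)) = -501167 / 528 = -949.18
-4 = -4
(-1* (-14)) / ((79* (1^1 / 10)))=140 / 79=1.77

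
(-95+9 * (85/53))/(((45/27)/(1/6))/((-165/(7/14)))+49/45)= -1056825/13886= -76.11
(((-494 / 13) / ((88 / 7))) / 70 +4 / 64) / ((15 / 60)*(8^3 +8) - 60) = 17 / 61600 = 0.00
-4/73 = -0.05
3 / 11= 0.27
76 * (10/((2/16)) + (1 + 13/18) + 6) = 6666.89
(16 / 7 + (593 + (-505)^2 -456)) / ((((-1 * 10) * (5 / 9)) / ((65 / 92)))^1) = -20897955 / 644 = -32450.24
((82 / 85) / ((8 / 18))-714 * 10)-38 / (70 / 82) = -8546989 / 1190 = -7182.34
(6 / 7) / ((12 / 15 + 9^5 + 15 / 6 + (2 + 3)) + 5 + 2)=20 / 1378167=0.00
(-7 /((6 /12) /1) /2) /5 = -7 /5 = -1.40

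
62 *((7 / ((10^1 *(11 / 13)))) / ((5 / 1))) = 2821 / 275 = 10.26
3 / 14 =0.21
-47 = -47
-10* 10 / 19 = -100 / 19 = -5.26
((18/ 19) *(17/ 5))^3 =28652616/ 857375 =33.42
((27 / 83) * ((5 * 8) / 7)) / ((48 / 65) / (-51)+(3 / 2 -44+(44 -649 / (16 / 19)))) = -19094400 / 7901304271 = -0.00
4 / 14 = 0.29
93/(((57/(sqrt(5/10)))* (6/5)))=155* sqrt(2)/228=0.96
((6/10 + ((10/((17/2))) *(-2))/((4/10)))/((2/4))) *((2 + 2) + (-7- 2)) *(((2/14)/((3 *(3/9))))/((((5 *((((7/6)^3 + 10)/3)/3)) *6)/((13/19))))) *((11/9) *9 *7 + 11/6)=298177308/28296415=10.54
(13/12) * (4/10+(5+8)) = 871/60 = 14.52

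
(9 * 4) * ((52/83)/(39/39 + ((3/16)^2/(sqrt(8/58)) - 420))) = -205617364992/3819847616105 - 8626176 * sqrt(29)/3819847616105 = -0.05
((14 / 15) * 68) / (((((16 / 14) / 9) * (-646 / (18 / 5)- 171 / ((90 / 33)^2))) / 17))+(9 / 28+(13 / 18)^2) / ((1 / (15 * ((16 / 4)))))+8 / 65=19546302292 / 2238216435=8.73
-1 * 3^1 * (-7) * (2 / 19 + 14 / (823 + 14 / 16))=107170 / 41743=2.57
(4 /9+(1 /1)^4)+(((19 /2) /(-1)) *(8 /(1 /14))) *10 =-95747 /9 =-10638.56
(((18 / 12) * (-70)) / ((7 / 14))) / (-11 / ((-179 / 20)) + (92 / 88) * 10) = -82698 / 4601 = -17.97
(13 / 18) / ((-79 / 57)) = -247 / 474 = -0.52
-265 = -265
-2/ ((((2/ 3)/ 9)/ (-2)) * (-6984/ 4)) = -3/ 97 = -0.03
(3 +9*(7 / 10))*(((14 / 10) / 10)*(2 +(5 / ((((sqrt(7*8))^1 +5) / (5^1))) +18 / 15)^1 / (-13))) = 93849 / 32500-21*sqrt(14) / 130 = 2.28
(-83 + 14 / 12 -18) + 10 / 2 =-569 / 6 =-94.83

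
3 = 3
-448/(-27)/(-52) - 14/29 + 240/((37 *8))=3376/376623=0.01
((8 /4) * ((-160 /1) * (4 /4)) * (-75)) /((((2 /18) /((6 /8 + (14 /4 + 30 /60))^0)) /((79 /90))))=189600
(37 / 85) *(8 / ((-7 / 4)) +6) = 74 / 119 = 0.62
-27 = -27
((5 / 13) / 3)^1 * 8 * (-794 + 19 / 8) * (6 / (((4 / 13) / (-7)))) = 221655 / 2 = 110827.50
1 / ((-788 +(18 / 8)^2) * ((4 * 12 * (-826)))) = 1 / 31041906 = 0.00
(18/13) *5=90/13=6.92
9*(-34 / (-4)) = 153 / 2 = 76.50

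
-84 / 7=-12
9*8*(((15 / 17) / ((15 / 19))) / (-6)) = -228 / 17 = -13.41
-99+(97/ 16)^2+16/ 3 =-43709/ 768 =-56.91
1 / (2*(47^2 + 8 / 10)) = 5 / 22098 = 0.00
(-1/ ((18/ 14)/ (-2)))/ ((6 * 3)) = 7/ 81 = 0.09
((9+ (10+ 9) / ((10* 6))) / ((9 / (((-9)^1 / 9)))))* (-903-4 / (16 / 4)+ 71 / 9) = 901667 / 972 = 927.64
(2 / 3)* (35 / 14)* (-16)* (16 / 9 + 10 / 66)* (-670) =10237600 / 297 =34470.03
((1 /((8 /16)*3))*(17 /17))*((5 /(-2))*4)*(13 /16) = -65 /12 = -5.42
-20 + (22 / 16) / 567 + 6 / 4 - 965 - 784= -8017369 / 4536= -1767.50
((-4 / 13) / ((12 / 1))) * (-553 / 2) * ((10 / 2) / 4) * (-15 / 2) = -13825 / 208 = -66.47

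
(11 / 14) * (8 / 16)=11 / 28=0.39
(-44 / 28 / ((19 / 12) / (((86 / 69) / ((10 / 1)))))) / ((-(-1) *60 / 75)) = -473 / 3059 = -0.15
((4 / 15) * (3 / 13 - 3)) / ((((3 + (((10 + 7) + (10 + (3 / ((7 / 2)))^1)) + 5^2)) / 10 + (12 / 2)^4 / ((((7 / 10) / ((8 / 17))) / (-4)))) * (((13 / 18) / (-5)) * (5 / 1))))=-205632 / 699753457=-0.00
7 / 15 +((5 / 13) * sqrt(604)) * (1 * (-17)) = 7 / 15 - 170 * sqrt(151) / 13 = -160.23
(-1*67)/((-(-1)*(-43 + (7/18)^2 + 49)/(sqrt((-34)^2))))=-738072/1993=-370.33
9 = 9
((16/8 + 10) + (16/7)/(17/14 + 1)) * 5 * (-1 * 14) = -28280/31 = -912.26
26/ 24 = 13/ 12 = 1.08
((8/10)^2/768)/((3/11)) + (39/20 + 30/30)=10631/3600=2.95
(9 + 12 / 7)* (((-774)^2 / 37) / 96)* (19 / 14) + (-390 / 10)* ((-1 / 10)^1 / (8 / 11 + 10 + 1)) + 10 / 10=15303469917 / 6236720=2453.77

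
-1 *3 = -3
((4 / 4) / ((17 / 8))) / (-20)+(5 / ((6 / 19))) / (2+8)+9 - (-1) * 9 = 19951 / 1020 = 19.56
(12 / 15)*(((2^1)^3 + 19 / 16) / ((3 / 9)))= 441 / 20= 22.05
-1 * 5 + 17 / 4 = -3 / 4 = -0.75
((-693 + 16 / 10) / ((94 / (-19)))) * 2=65683 / 235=279.50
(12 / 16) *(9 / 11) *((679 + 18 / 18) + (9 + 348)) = 27999 / 44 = 636.34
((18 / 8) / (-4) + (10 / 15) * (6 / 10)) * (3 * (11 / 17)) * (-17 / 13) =33 / 80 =0.41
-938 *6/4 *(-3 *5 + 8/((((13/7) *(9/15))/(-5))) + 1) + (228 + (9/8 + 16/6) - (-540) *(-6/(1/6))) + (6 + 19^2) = 16025719/312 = 51364.48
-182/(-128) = 91/64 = 1.42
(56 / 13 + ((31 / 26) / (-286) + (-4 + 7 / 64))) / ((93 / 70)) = 573125 / 1844128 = 0.31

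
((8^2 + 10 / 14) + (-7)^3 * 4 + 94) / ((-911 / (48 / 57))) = 7152 / 6377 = 1.12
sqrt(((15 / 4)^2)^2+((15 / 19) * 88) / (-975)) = sqrt(77186693545) / 19760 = 14.06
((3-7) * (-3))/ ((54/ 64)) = 128/ 9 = 14.22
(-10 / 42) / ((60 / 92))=-23 / 63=-0.37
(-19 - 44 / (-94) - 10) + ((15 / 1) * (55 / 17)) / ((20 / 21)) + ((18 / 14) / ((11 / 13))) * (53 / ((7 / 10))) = 236812473 / 1722644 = 137.47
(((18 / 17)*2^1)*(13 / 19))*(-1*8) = -3744 / 323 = -11.59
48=48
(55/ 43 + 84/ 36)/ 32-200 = -412567/ 2064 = -199.89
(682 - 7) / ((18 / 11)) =825 / 2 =412.50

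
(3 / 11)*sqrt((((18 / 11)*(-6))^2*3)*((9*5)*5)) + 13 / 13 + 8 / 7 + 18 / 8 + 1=151 / 28 + 4860*sqrt(3) / 121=74.96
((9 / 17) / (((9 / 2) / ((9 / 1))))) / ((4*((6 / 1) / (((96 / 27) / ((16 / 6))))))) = 1 / 17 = 0.06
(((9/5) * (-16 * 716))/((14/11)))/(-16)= 35442/35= 1012.63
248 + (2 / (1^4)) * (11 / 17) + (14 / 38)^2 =1530751 / 6137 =249.43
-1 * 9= -9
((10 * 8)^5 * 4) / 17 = 13107200000 / 17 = 771011764.71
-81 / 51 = -27 / 17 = -1.59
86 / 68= 1.26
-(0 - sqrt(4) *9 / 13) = 18 / 13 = 1.38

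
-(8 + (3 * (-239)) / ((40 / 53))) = 37681 / 40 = 942.02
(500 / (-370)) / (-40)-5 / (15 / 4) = -577 / 444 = -1.30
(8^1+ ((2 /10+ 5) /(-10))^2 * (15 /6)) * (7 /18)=1687 /500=3.37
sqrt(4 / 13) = 2 * sqrt(13) / 13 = 0.55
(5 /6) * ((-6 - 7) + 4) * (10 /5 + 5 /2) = -135 /4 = -33.75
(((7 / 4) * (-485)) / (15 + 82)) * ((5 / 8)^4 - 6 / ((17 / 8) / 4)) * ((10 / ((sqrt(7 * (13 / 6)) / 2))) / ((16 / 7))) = 135766225 * sqrt(546) / 14483456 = 219.04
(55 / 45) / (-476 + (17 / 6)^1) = -22 / 8517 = -0.00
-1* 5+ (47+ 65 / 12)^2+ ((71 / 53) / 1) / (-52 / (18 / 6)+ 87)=4374570589 / 1595088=2742.53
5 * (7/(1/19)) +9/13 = 8654/13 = 665.69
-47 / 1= -47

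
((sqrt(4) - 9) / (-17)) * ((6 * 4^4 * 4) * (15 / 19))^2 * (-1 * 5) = -297271296000 / 6137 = -48439187.88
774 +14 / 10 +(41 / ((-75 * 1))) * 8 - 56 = 53627 / 75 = 715.03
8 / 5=1.60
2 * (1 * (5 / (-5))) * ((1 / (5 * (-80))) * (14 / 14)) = 1 / 200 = 0.00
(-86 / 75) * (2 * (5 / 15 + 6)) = -3268 / 225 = -14.52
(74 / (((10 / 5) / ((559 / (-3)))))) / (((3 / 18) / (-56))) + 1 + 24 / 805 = 2316497.03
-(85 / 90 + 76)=-1385 / 18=-76.94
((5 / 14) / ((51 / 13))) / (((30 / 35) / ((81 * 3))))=1755 / 68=25.81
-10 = -10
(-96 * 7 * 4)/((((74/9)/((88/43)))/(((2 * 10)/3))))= -7096320/1591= -4460.29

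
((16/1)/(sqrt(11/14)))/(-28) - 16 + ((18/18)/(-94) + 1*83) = 6297/94 - 4*sqrt(154)/77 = 66.34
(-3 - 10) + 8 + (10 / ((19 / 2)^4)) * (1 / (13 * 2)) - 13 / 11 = -115202884 / 18635903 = -6.18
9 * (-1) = -9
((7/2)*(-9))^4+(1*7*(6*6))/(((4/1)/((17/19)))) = 984616.43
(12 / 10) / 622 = 3 / 1555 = 0.00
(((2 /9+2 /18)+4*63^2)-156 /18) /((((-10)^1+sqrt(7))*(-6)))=47603*sqrt(7) /1674+238015 /837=359.60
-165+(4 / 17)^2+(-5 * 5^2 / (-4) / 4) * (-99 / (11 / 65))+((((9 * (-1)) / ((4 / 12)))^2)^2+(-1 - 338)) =2433919819 / 4624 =526366.74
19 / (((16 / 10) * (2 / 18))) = 855 / 8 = 106.88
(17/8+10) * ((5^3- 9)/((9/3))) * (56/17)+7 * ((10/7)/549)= 14413982/9333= 1544.41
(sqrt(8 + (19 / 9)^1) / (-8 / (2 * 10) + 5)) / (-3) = -0.23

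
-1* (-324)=324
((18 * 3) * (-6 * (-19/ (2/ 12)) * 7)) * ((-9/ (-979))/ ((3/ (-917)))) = -726533.76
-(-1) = 1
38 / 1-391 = -353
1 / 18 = 0.06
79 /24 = 3.29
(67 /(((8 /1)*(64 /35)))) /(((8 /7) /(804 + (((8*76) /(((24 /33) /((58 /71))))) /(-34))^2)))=4838.95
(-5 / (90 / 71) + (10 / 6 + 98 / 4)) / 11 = 200 / 99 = 2.02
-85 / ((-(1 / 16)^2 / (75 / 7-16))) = -805120 / 7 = -115017.14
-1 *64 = -64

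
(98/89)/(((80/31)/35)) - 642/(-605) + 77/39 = 301881211/16799640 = 17.97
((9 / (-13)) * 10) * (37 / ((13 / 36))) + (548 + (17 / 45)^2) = -55168859 / 342225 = -161.21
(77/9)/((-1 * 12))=-77/108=-0.71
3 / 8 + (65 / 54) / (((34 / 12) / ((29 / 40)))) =209 / 306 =0.68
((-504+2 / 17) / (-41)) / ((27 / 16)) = 137056 / 18819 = 7.28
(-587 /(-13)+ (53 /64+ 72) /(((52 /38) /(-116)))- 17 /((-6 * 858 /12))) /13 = -84130547 /178464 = -471.41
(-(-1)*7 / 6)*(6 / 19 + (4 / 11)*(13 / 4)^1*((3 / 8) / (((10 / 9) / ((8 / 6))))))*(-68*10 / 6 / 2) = -140539 / 2508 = -56.04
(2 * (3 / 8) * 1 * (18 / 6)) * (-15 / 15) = -9 / 4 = -2.25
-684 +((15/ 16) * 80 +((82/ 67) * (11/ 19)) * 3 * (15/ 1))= -734667/ 1273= -577.11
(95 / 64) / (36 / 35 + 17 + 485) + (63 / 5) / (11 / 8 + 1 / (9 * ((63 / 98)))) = 46016504891 / 5650821760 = 8.14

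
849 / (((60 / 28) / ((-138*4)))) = -1093512 / 5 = -218702.40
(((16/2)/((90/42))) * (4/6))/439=0.01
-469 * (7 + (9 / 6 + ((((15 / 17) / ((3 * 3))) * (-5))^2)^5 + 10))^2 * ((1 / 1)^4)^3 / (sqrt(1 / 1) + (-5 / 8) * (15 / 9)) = 18198995638381546163865696029175909606122 / 4723699556917681191875375141408667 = 3852699.65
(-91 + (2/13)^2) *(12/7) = -184500/1183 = -155.96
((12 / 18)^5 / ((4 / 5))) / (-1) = -40 / 243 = -0.16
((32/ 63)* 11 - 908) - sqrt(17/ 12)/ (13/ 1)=-56852/ 63 - sqrt(51)/ 78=-902.50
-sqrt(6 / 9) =-sqrt(6) / 3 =-0.82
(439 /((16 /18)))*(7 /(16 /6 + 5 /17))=1410507 /1208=1167.64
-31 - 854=-885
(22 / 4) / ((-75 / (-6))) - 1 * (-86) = 2161 / 25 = 86.44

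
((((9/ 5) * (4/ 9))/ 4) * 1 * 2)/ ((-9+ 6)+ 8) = 2/ 25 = 0.08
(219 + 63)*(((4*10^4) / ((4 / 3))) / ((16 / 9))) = 4758750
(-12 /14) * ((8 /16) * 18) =-54 /7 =-7.71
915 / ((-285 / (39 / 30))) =-793 / 190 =-4.17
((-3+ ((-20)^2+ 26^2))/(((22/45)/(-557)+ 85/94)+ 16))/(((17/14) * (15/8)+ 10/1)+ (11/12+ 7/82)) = 34827188669280/7285370049593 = 4.78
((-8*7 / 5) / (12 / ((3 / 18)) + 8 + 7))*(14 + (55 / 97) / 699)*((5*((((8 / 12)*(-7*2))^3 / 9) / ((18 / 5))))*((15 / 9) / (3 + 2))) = 2917455484160 / 38702427021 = 75.38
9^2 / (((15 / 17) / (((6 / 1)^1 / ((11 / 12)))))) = 33048 / 55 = 600.87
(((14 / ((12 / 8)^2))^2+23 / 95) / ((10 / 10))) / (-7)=-299783 / 53865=-5.57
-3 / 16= -0.19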